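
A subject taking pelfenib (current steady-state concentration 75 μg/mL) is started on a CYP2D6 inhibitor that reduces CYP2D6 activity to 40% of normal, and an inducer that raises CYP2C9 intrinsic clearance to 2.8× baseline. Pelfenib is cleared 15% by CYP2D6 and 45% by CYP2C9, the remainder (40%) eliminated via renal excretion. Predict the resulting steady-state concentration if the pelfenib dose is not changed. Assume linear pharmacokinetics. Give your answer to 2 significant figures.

The CYP2D6 pathway (15% of clearance) drops to 0.4× activity: 0.15 × 0.4 = 0.06.
The CYP2C9 pathway (45% of clearance) rises to 2.8× activity: 0.45 × 2.8 = 1.26.
Non-CYP routes (40%) are unchanged.
CL_new/CL_old = 0.06 + 1.26 + 0.4 = 1.72.
Steady-state concentration ∝ 1/CL: new value = 75 / 1.72 = 44 μg/mL.

44 μg/mL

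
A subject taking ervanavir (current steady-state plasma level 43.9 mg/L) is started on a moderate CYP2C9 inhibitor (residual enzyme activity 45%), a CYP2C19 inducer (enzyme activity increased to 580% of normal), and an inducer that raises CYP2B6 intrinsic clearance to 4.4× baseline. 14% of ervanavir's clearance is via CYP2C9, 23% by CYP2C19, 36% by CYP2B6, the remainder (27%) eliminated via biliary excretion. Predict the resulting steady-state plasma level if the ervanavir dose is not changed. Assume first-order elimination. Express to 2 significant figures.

The CYP2C9 pathway (14% of clearance) falls to 0.45× activity: 0.14 × 0.45 = 0.063.
The CYP2C19 pathway (23% of clearance) increases to 5.8× activity: 0.23 × 5.8 = 1.334.
The CYP2B6 pathway (36% of clearance) rises to 4.4× activity: 0.36 × 4.4 = 1.584.
The remaining 27% of clearance is unaffected.
CL_new/CL_old = 0.063 + 1.334 + 1.584 + 0.27 = 3.251.
Dividing the baseline by the relative clearance: 43.9 / 3.251 = 14 mg/L.

14 mg/L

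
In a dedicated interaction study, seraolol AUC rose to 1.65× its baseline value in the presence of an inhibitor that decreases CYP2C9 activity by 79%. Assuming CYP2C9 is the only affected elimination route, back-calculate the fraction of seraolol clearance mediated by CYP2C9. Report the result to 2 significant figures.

0.50

Call the CYP2C9 fraction fm. After the interaction, CL_new/CL_old = fm × 0.21 + (1 − fm).
AUC ratio = 1 / (new CL fraction), so new CL fraction = 1 / 1.65 = 0.6061.
fm × 0.21 + 1 − fm = 0.6061  ⇒  fm × (0.21 − 1) = −0.3939  ⇒  fm = 0.50.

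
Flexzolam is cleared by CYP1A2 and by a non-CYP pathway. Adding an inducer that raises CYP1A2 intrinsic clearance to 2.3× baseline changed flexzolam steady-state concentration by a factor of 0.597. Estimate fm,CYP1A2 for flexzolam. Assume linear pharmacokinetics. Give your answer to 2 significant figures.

0.52

Write x for the fraction cleared via CYP1A2. The observed steady-state concentration change means clearance rose to 1/0.597 = 1.675 of baseline.
Only the CYP1A2 route changed, so 1.675 = x·2.3 + (1 − x), giving x = 0.52.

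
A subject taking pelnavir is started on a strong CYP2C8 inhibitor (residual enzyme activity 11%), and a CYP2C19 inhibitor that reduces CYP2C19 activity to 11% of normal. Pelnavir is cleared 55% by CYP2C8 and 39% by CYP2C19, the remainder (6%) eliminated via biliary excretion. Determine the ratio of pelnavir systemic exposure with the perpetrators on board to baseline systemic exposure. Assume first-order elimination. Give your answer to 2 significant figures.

6.1

The CYP2C8 pathway (55% of clearance) drops to 0.11× activity: 0.55 × 0.11 = 0.0605.
The CYP2C19 pathway (39% of clearance) falls to 0.11× activity: 0.39 × 0.11 = 0.0429.
Non-CYP routes (6%) are unchanged.
CL_new/CL_old = 0.0605 + 0.0429 + 0.06 = 0.1634.
Systemic exposure ∝ 1/CL: fold-change = 1 / 0.1634 = 6.1.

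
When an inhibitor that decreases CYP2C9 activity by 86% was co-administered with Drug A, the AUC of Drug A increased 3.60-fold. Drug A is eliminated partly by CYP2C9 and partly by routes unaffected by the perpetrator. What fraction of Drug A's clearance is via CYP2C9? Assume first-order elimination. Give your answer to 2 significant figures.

0.84

Let fm be the CYP2C9 fraction. New clearance relative to baseline = fm × 0.14 + (1 − fm).
AUC ratio = 1 / (new CL fraction), so new CL fraction = 1 / 3.60 = 0.2778.
fm × 0.14 + 1 − fm = 0.2778  ⇒  fm × (0.14 − 1) = −0.7222  ⇒  fm = 0.84.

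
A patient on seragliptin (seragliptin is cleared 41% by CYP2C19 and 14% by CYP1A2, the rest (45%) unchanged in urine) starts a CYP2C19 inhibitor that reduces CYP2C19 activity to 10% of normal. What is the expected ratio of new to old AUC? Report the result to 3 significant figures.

1.58

The CYP2C19 pathway (41% of clearance) falls to 0.1× activity: 0.41 × 0.1 = 0.041.
CYP1A2 (14%) and the residual 45% are unaffected.
New clearance relative to baseline: 0.041 + 0.14 + 0.45 = 0.631.
AUC ratio = CL_old/CL_new = 1 / 0.631 = 1.58.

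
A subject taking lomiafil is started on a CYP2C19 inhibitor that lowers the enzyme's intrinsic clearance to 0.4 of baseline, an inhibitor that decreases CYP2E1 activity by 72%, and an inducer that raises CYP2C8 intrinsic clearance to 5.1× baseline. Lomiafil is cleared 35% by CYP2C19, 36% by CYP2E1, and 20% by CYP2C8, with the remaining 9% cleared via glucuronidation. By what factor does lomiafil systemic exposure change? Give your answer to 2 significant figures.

0.74

The CYP2C19 pathway (35% of clearance) falls to 0.4× activity: 0.35 × 0.4 = 0.14.
The CYP2E1 pathway (36% of clearance) falls to 0.28× activity: 0.36 × 0.28 = 0.1008.
The CYP2C8 pathway (20% of clearance) rises to 5.1× activity: 0.2 × 5.1 = 1.02.
The remaining 9% of clearance is unaffected.
New clearance relative to baseline: 0.14 + 0.1008 + 1.02 + 0.09 = 1.3508.
Because systemic exposure varies inversely with clearance, the combined effect is 1 / 1.3508 = 0.74.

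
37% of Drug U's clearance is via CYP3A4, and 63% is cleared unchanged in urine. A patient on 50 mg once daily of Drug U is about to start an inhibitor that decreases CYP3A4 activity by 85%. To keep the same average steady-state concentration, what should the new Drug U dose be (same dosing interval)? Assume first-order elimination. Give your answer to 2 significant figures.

34 mg

The CYP3A4 pathway (37% of clearance) is reduced to 0.15× activity: 0.37 × 0.15 = 0.0555.
Non-CYP routes (63%) are unchanged.
Relative clearance = 0.0555 + 0.63 = 0.6855.
Exposure is unchanged when dose changes in proportion to clearance. New dose = 50 mg × 0.6855 = 34 mg.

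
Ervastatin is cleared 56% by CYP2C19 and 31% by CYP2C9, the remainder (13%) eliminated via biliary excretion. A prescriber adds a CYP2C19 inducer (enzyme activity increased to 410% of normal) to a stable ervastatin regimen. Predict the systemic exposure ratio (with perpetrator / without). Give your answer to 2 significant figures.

CYP2C19: 0.56 × 4.1 = 2.296
CYP2C9: 0.31 (unchanged)
Other: 0.13 (unchanged)
CL_new/CL_old = 2.296 + 0.31 + 0.13 = 2.736.
Since systemic exposure ∝ 1/CL, the ratio is 1 / 2.736 = 0.37.

0.37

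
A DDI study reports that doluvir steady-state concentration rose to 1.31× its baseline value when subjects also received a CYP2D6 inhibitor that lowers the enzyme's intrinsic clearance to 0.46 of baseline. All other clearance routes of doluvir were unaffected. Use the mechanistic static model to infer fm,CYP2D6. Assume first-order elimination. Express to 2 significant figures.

Call the CYP2D6 fraction fm. After the interaction, CL_new/CL_old = fm × 0.46 + (1 − fm).
Steady-state concentration ratio = 1 / (new CL fraction), so new CL fraction = 1 / 1.31 = 0.7634.
fm × 0.46 + 1 − fm = 0.7634  ⇒  fm × (0.46 − 1) = −0.2366  ⇒  fm = 0.44.

0.44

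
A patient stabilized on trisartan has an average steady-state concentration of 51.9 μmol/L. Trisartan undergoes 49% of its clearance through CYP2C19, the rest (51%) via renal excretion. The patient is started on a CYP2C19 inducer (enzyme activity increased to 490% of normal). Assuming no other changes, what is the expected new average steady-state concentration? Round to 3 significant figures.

17.8 μmol/L

The CYP2C19 pathway (49% of clearance) increases to 4.9× activity: 0.49 × 4.9 = 2.401.
The remaining 51% of clearance is unaffected.
Relative clearance = 2.401 + 0.51 = 2.911.
New average steady-state concentration = baseline ÷ relative clearance = 51.9 / 2.911 = 17.8 μmol/L.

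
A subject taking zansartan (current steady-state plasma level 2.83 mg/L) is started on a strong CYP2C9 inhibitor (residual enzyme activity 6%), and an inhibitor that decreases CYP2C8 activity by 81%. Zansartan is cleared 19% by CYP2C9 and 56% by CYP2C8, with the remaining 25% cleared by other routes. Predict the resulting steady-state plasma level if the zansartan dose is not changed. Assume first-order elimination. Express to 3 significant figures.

7.69 mg/L

The CYP2C9 pathway (19% of clearance) drops to 0.06× activity: 0.19 × 0.06 = 0.0114.
The CYP2C8 pathway (56% of clearance) falls to 0.19× activity: 0.56 × 0.19 = 0.1064.
The remaining 25% of clearance is unaffected.
CL_new/CL_old = 0.0114 + 0.1064 + 0.25 = 0.3678.
New steady-state plasma level = 2.83 / 0.3678 = 7.69 mg/L (concentration scales inversely with clearance).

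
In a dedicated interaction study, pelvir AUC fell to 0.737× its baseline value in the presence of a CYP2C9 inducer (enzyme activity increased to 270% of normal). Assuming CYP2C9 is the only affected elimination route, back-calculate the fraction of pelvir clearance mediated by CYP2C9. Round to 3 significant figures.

0.210

Let fm be the CYP2C9 fraction. New clearance relative to baseline = fm × 2.7 + (1 − fm).
AUC ratio = 1 / (new CL fraction), so new CL fraction = 1 / 0.737 = 1.357.
fm × 2.7 + 1 − fm = 1.357  ⇒  fm × (2.7 − 1) = 0.3569  ⇒  fm = 0.210.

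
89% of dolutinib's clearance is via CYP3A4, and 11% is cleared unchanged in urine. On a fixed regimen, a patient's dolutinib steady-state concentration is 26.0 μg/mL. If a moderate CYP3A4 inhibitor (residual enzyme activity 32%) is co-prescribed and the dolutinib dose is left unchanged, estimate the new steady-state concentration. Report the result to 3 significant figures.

65.9 μg/mL

CYP3A4: 0.89 × 0.32 = 0.2848
Other: 0.11 (unchanged)
Relative clearance = 0.2848 + 0.11 = 0.3948.
New steady-state concentration = baseline ÷ relative clearance = 26.0 / 0.3948 = 65.9 μg/mL.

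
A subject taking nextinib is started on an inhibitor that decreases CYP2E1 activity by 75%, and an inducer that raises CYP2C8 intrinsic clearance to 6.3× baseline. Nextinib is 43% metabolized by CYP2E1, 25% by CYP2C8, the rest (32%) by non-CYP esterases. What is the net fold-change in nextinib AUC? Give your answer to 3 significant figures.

CYP2E1: 0.43 × 0.25 = 0.1075
CYP2C8: 0.25 × 6.3 = 1.575
Other: 0.32 (unchanged)
Relative clearance = 0.1075 + 1.575 + 0.32 = 2.0025.
Because AUC varies inversely with clearance, the combined effect is 1 / 2.0025 = 0.499.

0.499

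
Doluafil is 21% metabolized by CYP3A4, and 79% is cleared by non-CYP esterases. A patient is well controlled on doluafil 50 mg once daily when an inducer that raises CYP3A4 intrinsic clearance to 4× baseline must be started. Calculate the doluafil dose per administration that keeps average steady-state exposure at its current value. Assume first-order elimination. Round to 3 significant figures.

The CYP3A4 pathway (21% of clearance) rises to 4× activity: 0.21 × 4 = 0.84.
The remaining 79% of clearance is unaffected.
CL_new/CL_old = 0.84 + 0.79 = 1.63.
To maintain the same steady-state level, dose must scale with clearance: new dose = 50 × 1.63 = 81.5 mg.

81.5 mg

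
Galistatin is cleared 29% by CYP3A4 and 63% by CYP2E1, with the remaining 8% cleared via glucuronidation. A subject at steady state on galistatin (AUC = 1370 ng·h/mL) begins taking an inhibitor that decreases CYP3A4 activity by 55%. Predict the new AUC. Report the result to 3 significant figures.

CYP3A4: 0.29 × 0.45 = 0.1305
CYP2E1: 0.63 (unchanged)
Other: 0.08 (unchanged)
CL_new/CL_old = 0.1305 + 0.63 + 0.08 = 0.8405.
New AUC = baseline ÷ relative clearance = 1370 / 0.8405 = 1.63 × 10³ ng·h/mL.

1.63 × 10³ ng·h/mL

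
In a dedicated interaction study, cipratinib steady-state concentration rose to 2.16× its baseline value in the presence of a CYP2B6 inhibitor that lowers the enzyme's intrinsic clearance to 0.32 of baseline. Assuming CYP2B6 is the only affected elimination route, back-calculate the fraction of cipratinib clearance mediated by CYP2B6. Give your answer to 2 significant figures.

CL'/CL = 1 / 2.16 = 0.463
0.32·fm + (1 − fm) = 0.463
fm = (0.463 − 1) / (0.32 − 1) = 0.79

0.79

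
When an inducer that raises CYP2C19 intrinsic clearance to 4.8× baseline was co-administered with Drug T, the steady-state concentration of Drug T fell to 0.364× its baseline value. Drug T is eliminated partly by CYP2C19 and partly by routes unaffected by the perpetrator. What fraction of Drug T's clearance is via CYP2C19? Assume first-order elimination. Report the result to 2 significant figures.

0.46

Write x for the fraction cleared via CYP2C19. The observed steady-state concentration change means clearance rose to 1/0.364 = 2.747 of baseline.
Only the CYP2C19 route changed, so 2.747 = x·4.8 + (1 − x), giving x = 0.46.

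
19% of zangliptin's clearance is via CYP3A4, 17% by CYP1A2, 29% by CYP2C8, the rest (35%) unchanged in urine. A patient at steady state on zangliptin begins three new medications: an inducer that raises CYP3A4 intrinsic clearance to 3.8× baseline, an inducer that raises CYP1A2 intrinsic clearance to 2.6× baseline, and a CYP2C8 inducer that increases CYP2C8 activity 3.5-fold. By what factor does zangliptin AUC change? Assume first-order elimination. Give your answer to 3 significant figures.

0.395

The CYP3A4 pathway (19% of clearance) is boosted to 3.8× activity: 0.19 × 3.8 = 0.722.
The CYP1A2 pathway (17% of clearance) is boosted to 2.6× activity: 0.17 × 2.6 = 0.442.
The CYP2C8 pathway (29% of clearance) increases to 3.5× activity: 0.29 × 3.5 = 1.015.
The remaining 35% of clearance is unaffected.
CL_new/CL_old = 0.722 + 0.442 + 1.015 + 0.35 = 2.529.
Net AUC ratio = 1 / 2.529 = 0.395.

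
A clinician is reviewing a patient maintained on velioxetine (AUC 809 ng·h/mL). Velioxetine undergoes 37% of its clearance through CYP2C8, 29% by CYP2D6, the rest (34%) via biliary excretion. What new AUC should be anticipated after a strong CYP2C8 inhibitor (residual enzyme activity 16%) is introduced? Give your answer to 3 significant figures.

1.17 × 10³ ng·h/mL

The CYP2C8 pathway (37% of clearance) is reduced to 0.16× activity: 0.37 × 0.16 = 0.0592.
CYP2D6 (29%) and the residual 34% are unaffected.
CL_new/CL_old = 0.0592 + 0.29 + 0.34 = 0.6892.
New AUC = baseline ÷ relative clearance = 809 / 0.6892 = 1.17 × 10³ ng·h/mL.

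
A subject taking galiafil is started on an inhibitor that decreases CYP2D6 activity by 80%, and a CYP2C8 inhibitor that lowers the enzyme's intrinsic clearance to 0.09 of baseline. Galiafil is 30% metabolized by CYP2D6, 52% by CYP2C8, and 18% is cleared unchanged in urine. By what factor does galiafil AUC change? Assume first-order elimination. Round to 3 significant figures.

CYP2D6: 0.3 × 0.2 = 0.06
CYP2C8: 0.52 × 0.09 = 0.0468
Other: 0.18 (unchanged)
New clearance relative to baseline: 0.06 + 0.0468 + 0.18 = 0.2868.
AUC ∝ 1/CL: fold-change = 1 / 0.2868 = 3.49.

3.49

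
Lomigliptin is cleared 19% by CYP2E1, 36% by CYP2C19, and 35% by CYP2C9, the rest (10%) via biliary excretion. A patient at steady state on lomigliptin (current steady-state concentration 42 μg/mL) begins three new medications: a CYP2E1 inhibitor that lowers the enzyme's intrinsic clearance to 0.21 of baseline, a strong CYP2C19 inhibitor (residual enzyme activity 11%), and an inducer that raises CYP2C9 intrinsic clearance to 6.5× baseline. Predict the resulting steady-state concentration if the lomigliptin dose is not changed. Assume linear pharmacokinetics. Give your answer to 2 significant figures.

17 μg/mL

The CYP2E1 pathway (19% of clearance) drops to 0.21× activity: 0.19 × 0.21 = 0.0399.
The CYP2C19 pathway (36% of clearance) is reduced to 0.11× activity: 0.36 × 0.11 = 0.0396.
The CYP2C9 pathway (35% of clearance) increases to 6.5× activity: 0.35 × 6.5 = 2.275.
Non-CYP routes (10%) are unchanged.
New clearance relative to baseline: 0.0399 + 0.0396 + 2.275 + 0.1 = 2.4545.
Dividing the baseline by the relative clearance: 42 / 2.4545 = 17 μg/mL.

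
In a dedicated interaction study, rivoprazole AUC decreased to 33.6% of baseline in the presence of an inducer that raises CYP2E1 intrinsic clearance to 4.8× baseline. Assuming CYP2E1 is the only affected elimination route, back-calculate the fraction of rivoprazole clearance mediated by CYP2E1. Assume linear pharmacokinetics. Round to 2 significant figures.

Let x = fm,CYP2E1. Because AUC ∝ 1/CL, relative clearance rose to 1/0.336 = 2.976.
Only the CYP2E1 route changed, so 2.976 = x·4.8 + (1 − x), giving x = 0.52.

0.52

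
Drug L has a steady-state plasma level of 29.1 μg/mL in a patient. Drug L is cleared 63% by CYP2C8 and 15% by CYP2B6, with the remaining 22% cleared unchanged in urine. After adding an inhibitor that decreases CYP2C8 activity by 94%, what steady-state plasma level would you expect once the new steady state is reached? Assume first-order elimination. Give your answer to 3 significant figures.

The CYP2C8 pathway (63% of clearance) is reduced to 0.06× activity: 0.63 × 0.06 = 0.0378.
CYP2B6 (15%) and the residual 22% are unaffected.
CL_new/CL_old = 0.0378 + 0.15 + 0.22 = 0.4078.
With dosing unchanged, steady-state plasma level scales as 1/CL: 29.1 / 0.4078 = 71.4 μg/mL.

71.4 μg/mL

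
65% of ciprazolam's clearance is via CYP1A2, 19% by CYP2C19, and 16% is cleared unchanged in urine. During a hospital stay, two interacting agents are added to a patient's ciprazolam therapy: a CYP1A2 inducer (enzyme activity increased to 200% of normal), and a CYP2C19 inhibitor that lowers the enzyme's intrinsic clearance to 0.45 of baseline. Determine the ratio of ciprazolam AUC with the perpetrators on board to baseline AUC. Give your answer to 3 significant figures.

0.647

CYP1A2: 0.65 × 2 = 1.3
CYP2C19: 0.19 × 0.45 = 0.0855
Other: 0.16 (unchanged)
CL_new/CL_old = 1.3 + 0.0855 + 0.16 = 1.5455.
Because AUC varies inversely with clearance, the combined effect is 1 / 1.5455 = 0.647.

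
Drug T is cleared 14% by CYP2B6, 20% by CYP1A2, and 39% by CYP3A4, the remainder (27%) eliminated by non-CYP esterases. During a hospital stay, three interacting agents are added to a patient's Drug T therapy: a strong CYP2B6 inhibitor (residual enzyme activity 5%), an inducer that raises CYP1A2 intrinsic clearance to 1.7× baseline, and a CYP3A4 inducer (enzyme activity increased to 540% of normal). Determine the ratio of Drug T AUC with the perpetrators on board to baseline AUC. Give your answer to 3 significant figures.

0.367

The CYP2B6 pathway (14% of clearance) falls to 0.05× activity: 0.14 × 0.05 = 0.007.
The CYP1A2 pathway (20% of clearance) increases to 1.7× activity: 0.2 × 1.7 = 0.34.
The CYP3A4 pathway (39% of clearance) increases to 5.4× activity: 0.39 × 5.4 = 2.106.
The remaining 27% of clearance is unaffected.
CL_new/CL_old = 0.007 + 0.34 + 2.106 + 0.27 = 2.723.
Because AUC varies inversely with clearance, the combined effect is 1 / 2.723 = 0.367.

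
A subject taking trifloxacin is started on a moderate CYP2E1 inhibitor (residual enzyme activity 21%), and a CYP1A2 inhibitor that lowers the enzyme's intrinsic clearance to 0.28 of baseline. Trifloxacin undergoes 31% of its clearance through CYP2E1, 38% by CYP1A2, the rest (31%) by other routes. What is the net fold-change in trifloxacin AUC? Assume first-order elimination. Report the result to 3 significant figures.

The CYP2E1 pathway (31% of clearance) drops to 0.21× activity: 0.31 × 0.21 = 0.0651.
The CYP1A2 pathway (38% of clearance) drops to 0.28× activity: 0.38 × 0.28 = 0.1064.
The remaining 31% of clearance is unaffected.
Relative clearance = 0.0651 + 0.1064 + 0.31 = 0.4815.
Net AUC ratio = 1 / 0.4815 = 2.08.

2.08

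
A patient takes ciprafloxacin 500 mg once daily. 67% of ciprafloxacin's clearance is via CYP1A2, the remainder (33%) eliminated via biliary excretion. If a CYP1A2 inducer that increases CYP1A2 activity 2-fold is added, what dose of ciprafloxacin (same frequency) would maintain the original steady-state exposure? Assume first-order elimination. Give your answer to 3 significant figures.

835 mg

CYP1A2: 0.67 × 2 = 1.34
Other: 0.33 (unchanged)
New clearance relative to baseline: 1.34 + 0.33 = 1.67.
Css,avg = (dose rate)/CL, so holding Css fixed requires dose ∝ CL: 500 × 1.67 = 835 mg.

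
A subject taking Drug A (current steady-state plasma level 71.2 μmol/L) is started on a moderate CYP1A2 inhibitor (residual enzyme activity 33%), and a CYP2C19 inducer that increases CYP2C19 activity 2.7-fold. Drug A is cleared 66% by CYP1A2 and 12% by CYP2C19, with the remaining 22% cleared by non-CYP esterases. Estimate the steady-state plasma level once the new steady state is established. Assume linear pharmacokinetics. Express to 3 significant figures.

The CYP1A2 pathway (66% of clearance) is reduced to 0.33× activity: 0.66 × 0.33 = 0.2178.
The CYP2C19 pathway (12% of clearance) rises to 2.7× activity: 0.12 × 2.7 = 0.324.
The remaining 22% of clearance is unaffected.
CL_new/CL_old = 0.2178 + 0.324 + 0.22 = 0.7618.
Dividing the baseline by the relative clearance: 71.2 / 0.7618 = 93.5 μmol/L.

93.5 μmol/L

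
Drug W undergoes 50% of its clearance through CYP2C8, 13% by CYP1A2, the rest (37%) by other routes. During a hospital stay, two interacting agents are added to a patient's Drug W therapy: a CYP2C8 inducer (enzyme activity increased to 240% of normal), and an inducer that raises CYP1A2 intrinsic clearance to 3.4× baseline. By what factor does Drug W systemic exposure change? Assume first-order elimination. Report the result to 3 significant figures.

0.497

The CYP2C8 pathway (50% of clearance) is boosted to 2.4× activity: 0.5 × 2.4 = 1.2.
The CYP1A2 pathway (13% of clearance) rises to 3.4× activity: 0.13 × 3.4 = 0.442.
Non-CYP routes (37%) are unchanged.
New clearance relative to baseline: 1.2 + 0.442 + 0.37 = 2.012.
Net systemic exposure ratio = 1 / 2.012 = 0.497.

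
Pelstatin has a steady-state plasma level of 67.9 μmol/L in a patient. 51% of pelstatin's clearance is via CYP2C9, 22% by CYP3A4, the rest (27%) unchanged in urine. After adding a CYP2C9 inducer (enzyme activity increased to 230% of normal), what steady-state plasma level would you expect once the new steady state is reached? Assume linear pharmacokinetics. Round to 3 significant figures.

40.8 μmol/L

CYP2C9: 0.51 × 2.3 = 1.173
CYP3A4: 0.22 (unchanged)
Other: 0.27 (unchanged)
Relative clearance = 1.173 + 0.22 + 0.27 = 1.663.
New steady-state plasma level = baseline ÷ relative clearance = 67.9 / 1.663 = 40.8 μmol/L.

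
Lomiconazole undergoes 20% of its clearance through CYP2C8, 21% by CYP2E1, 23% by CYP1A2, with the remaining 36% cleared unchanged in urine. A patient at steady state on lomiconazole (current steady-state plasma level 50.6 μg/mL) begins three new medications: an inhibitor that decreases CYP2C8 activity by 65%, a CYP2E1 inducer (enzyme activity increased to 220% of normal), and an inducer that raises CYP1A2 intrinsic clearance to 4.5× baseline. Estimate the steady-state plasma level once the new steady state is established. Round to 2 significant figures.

The CYP2C8 pathway (20% of clearance) is reduced to 0.35× activity: 0.2 × 0.35 = 0.07.
The CYP2E1 pathway (21% of clearance) increases to 2.2× activity: 0.21 × 2.2 = 0.462.
The CYP1A2 pathway (23% of clearance) increases to 4.5× activity: 0.23 × 4.5 = 1.035.
The remaining 36% of clearance is unaffected.
New clearance relative to baseline: 0.07 + 0.462 + 1.035 + 0.36 = 1.927.
New steady-state plasma level = 50.6 / 1.927 = 26 μg/mL (concentration scales inversely with clearance).

26 μg/mL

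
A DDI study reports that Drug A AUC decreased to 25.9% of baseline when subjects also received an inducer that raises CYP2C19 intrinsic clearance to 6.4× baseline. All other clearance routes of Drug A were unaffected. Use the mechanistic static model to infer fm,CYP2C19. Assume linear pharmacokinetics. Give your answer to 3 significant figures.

Call the CYP2C19 fraction fm. After the interaction, CL_new/CL_old = fm × 6.4 + (1 − fm).
AUC ratio = 1 / (new CL fraction), so new CL fraction = 1 / 0.259 = 3.861.
fm × 6.4 + 1 − fm = 3.861  ⇒  fm × (6.4 − 1) = 2.861  ⇒  fm = 0.530.

0.530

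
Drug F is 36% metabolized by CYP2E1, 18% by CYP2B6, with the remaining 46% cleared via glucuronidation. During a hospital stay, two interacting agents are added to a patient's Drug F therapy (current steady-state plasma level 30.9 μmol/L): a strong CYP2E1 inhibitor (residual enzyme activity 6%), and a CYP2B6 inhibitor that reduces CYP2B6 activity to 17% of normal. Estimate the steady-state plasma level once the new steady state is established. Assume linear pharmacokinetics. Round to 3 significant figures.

60.3 μmol/L

The CYP2E1 pathway (36% of clearance) falls to 0.06× activity: 0.36 × 0.06 = 0.0216.
The CYP2B6 pathway (18% of clearance) falls to 0.17× activity: 0.18 × 0.17 = 0.0306.
The remaining 46% of clearance is unaffected.
Relative clearance = 0.0216 + 0.0306 + 0.46 = 0.5122.
Dividing the baseline by the relative clearance: 30.9 / 0.5122 = 60.3 μmol/L.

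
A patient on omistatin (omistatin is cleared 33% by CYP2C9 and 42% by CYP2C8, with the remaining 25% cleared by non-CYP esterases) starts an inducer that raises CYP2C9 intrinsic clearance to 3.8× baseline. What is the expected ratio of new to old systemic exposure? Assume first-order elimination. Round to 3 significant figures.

The CYP2C9 pathway (33% of clearance) increases to 3.8× activity: 0.33 × 3.8 = 1.254.
CYP2C8 (42%) and the residual 25% are unaffected.
Relative clearance = 1.254 + 0.42 + 0.25 = 1.924.
Systemic exposure is inversely proportional to clearance, so the fold-change is 1 / 1.924 = 0.520.

0.520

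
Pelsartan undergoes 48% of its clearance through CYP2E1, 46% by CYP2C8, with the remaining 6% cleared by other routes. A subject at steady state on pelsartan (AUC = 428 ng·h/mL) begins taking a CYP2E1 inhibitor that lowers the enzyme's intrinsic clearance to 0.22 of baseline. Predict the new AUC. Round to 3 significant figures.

CYP2E1: 0.48 × 0.22 = 0.1056
CYP2C8: 0.46 (unchanged)
Other: 0.06 (unchanged)
New clearance relative to baseline: 0.1056 + 0.46 + 0.06 = 0.6256.
With dosing unchanged, AUC scales as 1/CL: 428 / 0.6256 = 684 ng·h/mL.

684 ng·h/mL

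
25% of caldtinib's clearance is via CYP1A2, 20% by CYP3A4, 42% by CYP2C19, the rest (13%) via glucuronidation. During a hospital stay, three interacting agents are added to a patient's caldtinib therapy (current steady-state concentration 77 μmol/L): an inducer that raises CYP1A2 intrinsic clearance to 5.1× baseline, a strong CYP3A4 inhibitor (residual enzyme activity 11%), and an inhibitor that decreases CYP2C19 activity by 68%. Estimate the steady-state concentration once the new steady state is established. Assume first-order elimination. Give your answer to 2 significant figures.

49 μmol/L

The CYP1A2 pathway (25% of clearance) rises to 5.1× activity: 0.25 × 5.1 = 1.275.
The CYP3A4 pathway (20% of clearance) falls to 0.11× activity: 0.2 × 0.11 = 0.022.
The CYP2C19 pathway (42% of clearance) drops to 0.32× activity: 0.42 × 0.32 = 0.1344.
The remaining 13% of clearance is unaffected.
Relative clearance = 1.275 + 0.022 + 0.1344 + 0.13 = 1.5614.
New steady-state concentration = 77 / 1.5614 = 49 μmol/L (concentration scales inversely with clearance).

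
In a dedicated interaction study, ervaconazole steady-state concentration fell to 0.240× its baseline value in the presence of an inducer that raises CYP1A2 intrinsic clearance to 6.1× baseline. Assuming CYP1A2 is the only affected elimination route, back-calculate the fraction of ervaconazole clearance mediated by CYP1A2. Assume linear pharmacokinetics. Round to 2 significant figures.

CL'/CL = 1 / 0.240 = 4.167
6.1·fm + (1 − fm) = 4.167
fm = (4.167 − 1) / (6.1 − 1) = 0.62

0.62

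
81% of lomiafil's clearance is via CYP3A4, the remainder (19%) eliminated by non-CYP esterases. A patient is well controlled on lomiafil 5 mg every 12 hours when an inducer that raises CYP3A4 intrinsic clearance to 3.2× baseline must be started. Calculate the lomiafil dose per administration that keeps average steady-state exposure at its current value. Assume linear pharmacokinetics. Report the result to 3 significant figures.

The CYP3A4 pathway (81% of clearance) rises to 3.2× activity: 0.81 × 3.2 = 2.592.
Non-CYP routes (19%) are unchanged.
CL_new/CL_old = 2.592 + 0.19 = 2.782.
To maintain the same steady-state level, dose must scale with clearance: new dose = 5 × 2.782 = 13.9 mg.

13.9 mg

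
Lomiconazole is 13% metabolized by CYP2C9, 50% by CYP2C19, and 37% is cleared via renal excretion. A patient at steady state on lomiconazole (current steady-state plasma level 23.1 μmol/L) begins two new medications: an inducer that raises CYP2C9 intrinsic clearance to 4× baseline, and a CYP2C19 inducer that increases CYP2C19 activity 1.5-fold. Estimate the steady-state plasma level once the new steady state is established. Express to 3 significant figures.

CYP2C9: 0.13 × 4 = 0.52
CYP2C19: 0.5 × 1.5 = 0.75
Other: 0.37 (unchanged)
Relative clearance = 0.52 + 0.75 + 0.37 = 1.64.
Steady-state plasma level ∝ 1/CL: new value = 23.1 / 1.64 = 14.1 μmol/L.

14.1 μmol/L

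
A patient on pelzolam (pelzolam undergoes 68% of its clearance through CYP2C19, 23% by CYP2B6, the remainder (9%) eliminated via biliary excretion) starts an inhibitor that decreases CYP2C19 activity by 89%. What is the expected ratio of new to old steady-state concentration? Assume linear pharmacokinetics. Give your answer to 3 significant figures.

The CYP2C19 pathway (68% of clearance) is reduced to 0.11× activity: 0.68 × 0.11 = 0.0748.
CYP2B6 (23%) and the residual 9% are unaffected.
New clearance relative to baseline: 0.0748 + 0.23 + 0.09 = 0.3948.
Since steady-state concentration ∝ 1/CL, the ratio is 1 / 0.3948 = 2.53.

2.53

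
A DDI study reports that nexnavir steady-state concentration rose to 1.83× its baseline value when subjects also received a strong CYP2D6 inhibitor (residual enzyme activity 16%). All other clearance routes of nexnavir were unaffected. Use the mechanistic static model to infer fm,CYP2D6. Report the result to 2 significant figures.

0.54

Let fm be the CYP2D6 fraction. New clearance relative to baseline = fm × 0.16 + (1 − fm).
Steady-state concentration ratio = 1 / (new CL fraction), so new CL fraction = 1 / 1.83 = 0.5464.
fm × 0.16 + 1 − fm = 0.5464  ⇒  fm × (0.16 − 1) = −0.4536  ⇒  fm = 0.54.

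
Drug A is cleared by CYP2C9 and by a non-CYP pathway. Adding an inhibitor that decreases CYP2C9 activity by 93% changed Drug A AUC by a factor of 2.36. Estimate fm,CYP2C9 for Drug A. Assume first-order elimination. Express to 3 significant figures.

Call the CYP2C9 fraction fm. After the interaction, CL_new/CL_old = fm × 0.07 + (1 − fm).
AUC ratio = 1 / (new CL fraction), so new CL fraction = 1 / 2.36 = 0.4237.
fm × 0.07 + 1 − fm = 0.4237  ⇒  fm × (0.07 − 1) = −0.5763  ⇒  fm = 0.620.

0.620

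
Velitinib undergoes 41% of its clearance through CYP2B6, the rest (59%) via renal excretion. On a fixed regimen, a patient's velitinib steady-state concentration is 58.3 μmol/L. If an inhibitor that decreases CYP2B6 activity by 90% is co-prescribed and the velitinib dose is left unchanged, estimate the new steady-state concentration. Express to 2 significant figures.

CYP2B6: 0.41 × 0.1 = 0.041
Other: 0.59 (unchanged)
New clearance relative to baseline: 0.041 + 0.59 = 0.631.
Steady-state concentration ∝ 1/CL, so new value = 58.3 / 0.631 = 92 μmol/L.

92 μmol/L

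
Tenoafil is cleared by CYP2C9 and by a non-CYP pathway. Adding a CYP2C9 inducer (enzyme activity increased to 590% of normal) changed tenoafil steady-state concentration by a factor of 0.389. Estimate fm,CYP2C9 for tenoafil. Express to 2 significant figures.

Write x for the fraction cleared via CYP2C9. The observed steady-state concentration change means clearance rose to 1/0.389 = 2.571 of baseline.
Setting x·5.9 + (1 − x) = 2.571 and solving: x = (2.571 − 1)/(5.9 − 1) = 0.32.

0.32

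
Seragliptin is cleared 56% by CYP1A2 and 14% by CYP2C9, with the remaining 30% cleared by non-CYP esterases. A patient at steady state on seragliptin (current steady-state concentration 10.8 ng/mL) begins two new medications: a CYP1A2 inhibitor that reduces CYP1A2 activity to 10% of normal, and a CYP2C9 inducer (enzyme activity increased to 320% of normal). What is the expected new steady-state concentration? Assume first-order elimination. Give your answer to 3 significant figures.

13.4 ng/mL

The CYP1A2 pathway (56% of clearance) drops to 0.1× activity: 0.56 × 0.1 = 0.056.
The CYP2C9 pathway (14% of clearance) rises to 3.2× activity: 0.14 × 3.2 = 0.448.
Non-CYP routes (30%) are unchanged.
Relative clearance = 0.056 + 0.448 + 0.3 = 0.804.
New steady-state concentration = 10.8 / 0.804 = 13.4 ng/mL (concentration scales inversely with clearance).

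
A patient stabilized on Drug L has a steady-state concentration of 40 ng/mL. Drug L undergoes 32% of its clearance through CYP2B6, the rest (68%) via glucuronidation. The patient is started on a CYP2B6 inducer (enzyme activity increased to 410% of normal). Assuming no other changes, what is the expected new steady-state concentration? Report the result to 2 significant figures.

20 ng/mL

The CYP2B6 pathway (32% of clearance) is boosted to 4.1× activity: 0.32 × 4.1 = 1.312.
The remaining 68% of clearance is unaffected.
Relative clearance = 1.312 + 0.68 = 1.992.
Steady-state concentration ∝ 1/CL, so new value = 40 / 1.992 = 20 ng/mL.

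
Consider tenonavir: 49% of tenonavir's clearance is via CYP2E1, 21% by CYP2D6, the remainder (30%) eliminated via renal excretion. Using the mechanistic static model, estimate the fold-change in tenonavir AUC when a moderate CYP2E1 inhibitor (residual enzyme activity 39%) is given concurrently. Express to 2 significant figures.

1.4

CYP2E1: 0.49 × 0.39 = 0.1911
CYP2D6: 0.21 (unchanged)
Other: 0.3 (unchanged)
CL_new/CL_old = 0.1911 + 0.21 + 0.3 = 0.7011.
Since AUC ∝ 1/CL, the ratio is 1 / 0.7011 = 1.4.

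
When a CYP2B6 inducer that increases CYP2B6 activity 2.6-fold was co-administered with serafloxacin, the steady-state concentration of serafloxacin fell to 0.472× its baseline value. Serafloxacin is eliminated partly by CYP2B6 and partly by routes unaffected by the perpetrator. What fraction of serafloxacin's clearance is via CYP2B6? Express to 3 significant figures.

Let x = fm,CYP2B6. Because steady-state concentration ∝ 1/CL, relative clearance rose to 1/0.472 = 2.119.
Only the CYP2B6 route changed, so 2.119 = x·2.6 + (1 − x), giving x = 0.699.

0.699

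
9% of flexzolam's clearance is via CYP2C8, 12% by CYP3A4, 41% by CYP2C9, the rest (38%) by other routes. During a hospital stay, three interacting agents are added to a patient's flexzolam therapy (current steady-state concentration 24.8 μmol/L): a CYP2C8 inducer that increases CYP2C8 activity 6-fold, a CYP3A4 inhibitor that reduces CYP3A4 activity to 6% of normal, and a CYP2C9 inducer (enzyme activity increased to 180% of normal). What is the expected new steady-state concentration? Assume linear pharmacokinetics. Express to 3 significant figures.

14.9 μmol/L

CYP2C8: 0.09 × 6 = 0.54
CYP3A4: 0.12 × 0.06 = 0.0072
CYP2C9: 0.41 × 1.8 = 0.738
Other: 0.38 (unchanged)
Relative clearance = 0.54 + 0.0072 + 0.738 + 0.38 = 1.6652.
New steady-state concentration = 24.8 / 1.6652 = 14.9 μmol/L (concentration scales inversely with clearance).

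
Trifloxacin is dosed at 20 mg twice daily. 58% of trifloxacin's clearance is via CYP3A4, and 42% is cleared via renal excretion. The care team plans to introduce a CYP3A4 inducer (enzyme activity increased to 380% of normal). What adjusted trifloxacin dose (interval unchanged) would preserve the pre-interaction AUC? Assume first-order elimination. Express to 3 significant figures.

CYP3A4: 0.58 × 3.8 = 2.204
Other: 0.42 (unchanged)
CL_new/CL_old = 2.204 + 0.42 = 2.624.
To maintain the same steady-state level, dose must scale with clearance: new dose = 20 × 2.624 = 52.5 mg.

52.5 mg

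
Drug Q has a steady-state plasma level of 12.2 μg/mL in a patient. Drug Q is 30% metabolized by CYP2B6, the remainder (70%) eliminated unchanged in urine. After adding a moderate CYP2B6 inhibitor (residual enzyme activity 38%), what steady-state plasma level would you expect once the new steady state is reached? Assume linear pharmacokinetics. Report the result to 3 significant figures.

15.0 μg/mL

The CYP2B6 pathway (30% of clearance) is reduced to 0.38× activity: 0.3 × 0.38 = 0.114.
The remaining 70% of clearance is unaffected.
Relative clearance = 0.114 + 0.7 = 0.814.
New steady-state plasma level = baseline ÷ relative clearance = 12.2 / 0.814 = 15.0 μg/mL.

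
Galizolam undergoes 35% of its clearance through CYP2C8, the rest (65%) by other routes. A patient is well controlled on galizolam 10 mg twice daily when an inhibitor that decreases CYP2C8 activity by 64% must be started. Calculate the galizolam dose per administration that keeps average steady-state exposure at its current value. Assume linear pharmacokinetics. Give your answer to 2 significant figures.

7.8 mg

The CYP2C8 pathway (35% of clearance) drops to 0.36× activity: 0.35 × 0.36 = 0.126.
The remaining 65% of clearance is unaffected.
Relative clearance = 0.126 + 0.65 = 0.776.
Css,avg = (dose rate)/CL, so holding Css fixed requires dose ∝ CL: 10 × 0.776 = 7.8 mg.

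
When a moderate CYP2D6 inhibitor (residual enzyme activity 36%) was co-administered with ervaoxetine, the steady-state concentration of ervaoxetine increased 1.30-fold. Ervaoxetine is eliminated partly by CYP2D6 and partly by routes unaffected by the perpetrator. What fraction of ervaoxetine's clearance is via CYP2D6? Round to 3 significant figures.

Call the CYP2D6 fraction fm. After the interaction, CL_new/CL_old = fm × 0.36 + (1 − fm).
Steady-state concentration ratio = 1 / (new CL fraction), so new CL fraction = 1 / 1.30 = 0.7692.
fm × 0.36 + 1 − fm = 0.7692  ⇒  fm × (0.36 − 1) = −0.2308  ⇒  fm = 0.361.

0.361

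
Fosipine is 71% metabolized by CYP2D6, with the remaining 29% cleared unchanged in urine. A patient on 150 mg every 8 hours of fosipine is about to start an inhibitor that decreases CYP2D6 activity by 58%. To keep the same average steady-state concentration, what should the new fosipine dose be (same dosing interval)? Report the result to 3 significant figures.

The CYP2D6 pathway (71% of clearance) falls to 0.42× activity: 0.71 × 0.42 = 0.2982.
Non-CYP routes (29%) are unchanged.
New clearance relative to baseline: 0.2982 + 0.29 = 0.5882.
Css,avg = (dose rate)/CL, so holding Css fixed requires dose ∝ CL: 150 × 0.5882 = 88.2 mg.

88.2 mg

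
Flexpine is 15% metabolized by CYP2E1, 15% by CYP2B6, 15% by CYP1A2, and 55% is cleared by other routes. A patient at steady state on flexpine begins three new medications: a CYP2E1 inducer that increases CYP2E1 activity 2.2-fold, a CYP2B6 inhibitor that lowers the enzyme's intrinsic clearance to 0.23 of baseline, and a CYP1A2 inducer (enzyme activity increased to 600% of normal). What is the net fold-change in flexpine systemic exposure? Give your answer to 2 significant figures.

0.55

The CYP2E1 pathway (15% of clearance) rises to 2.2× activity: 0.15 × 2.2 = 0.33.
The CYP2B6 pathway (15% of clearance) falls to 0.23× activity: 0.15 × 0.23 = 0.0345.
The CYP1A2 pathway (15% of clearance) is boosted to 6× activity: 0.15 × 6 = 0.9.
The remaining 55% of clearance is unaffected.
Relative clearance = 0.33 + 0.0345 + 0.9 + 0.55 = 1.8145.
Net systemic exposure ratio = 1 / 1.8145 = 0.55.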